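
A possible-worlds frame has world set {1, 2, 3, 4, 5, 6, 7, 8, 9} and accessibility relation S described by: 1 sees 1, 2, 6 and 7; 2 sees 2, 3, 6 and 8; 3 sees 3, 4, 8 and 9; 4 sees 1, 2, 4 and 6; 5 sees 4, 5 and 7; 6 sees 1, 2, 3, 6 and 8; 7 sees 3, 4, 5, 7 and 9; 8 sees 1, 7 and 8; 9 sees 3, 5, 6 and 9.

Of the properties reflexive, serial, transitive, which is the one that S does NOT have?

transitive

Reflexive: yes — every world is S-related to itself.
Serial: yes — every world has a successor (e.g. 1 S 1).
Transitive: no — 1 S 2 and 2 S 3, but not 1 S 3.
Only transitive fails.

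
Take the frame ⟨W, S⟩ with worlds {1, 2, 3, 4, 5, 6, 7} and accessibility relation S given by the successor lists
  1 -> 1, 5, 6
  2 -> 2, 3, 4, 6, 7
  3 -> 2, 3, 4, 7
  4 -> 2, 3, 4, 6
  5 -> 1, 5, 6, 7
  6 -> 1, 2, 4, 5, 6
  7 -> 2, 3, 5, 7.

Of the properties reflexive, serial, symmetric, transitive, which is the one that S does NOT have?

transitive

Reflexive: yes — every world is S-related to itself.
Serial: yes — every world has a successor (e.g. 1 S 1).
Symmetric: yes — every pair in S has its reverse in S.
Transitive: no — 1 S 5 and 5 S 7, but not 1 S 7.
Only transitive fails.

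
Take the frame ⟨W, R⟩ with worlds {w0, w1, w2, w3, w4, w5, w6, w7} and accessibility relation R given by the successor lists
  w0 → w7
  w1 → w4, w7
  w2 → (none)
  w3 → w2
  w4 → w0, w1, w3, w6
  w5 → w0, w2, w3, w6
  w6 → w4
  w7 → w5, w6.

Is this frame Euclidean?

No

Euclidean: no — w1 R w4 and w1 R w7, but not w4 R w7.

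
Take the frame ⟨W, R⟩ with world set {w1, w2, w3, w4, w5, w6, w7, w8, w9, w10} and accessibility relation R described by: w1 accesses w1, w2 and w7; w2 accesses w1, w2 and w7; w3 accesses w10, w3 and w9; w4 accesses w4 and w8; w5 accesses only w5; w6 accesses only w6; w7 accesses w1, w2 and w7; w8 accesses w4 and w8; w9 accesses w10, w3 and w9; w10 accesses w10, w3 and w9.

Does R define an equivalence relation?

Reflexive: yes — every world is R-related to itself.
Symmetric: yes — every pair in R has its reverse in R.
Transitive: yes — every two-step R-path is closed by a direct edge.
So R is an equivalence relation.

Yes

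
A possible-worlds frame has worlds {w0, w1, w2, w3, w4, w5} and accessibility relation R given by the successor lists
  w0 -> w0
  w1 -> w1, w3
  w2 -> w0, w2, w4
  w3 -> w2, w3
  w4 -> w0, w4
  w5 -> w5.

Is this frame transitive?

Transitive: no — w1 R w3 and w3 R w2, but not w1 R w2.

No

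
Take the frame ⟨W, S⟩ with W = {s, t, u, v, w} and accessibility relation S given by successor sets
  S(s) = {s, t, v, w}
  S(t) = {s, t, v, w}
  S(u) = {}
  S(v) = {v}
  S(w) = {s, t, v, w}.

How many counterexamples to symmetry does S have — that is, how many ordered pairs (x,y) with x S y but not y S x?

3

Enumerating: (s,v), (t,v), (w,v).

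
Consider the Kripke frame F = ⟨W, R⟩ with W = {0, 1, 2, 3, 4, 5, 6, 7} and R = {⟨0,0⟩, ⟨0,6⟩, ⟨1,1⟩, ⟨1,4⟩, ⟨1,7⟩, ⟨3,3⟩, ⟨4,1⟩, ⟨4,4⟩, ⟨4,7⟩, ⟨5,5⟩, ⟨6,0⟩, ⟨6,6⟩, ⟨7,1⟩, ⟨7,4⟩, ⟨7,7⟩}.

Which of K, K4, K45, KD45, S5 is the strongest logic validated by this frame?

K45

Transitive (axiom 4): yes — every two-step R-path is closed by a direct edge.
Euclidean (axiom 5): yes — any two successors of a common world are R-related.
Serial (axiom D): no — 2 has no R-successor.
Reflexive (axiom T): no — 2 is not related to itself.
So F validates K, K4, K45; KD45 would additionally require R to be serial. The strongest is K45.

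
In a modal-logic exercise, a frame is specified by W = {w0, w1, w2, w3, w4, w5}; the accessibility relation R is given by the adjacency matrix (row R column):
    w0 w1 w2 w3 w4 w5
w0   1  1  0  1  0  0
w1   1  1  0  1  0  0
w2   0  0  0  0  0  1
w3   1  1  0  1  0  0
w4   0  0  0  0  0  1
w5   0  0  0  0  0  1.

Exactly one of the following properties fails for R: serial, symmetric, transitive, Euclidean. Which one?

symmetric

Serial: yes — every world has a successor (e.g. w0 R w0).
Symmetric: no — w2 R w5 but not w5 R w2.
Transitive: yes — every two-step R-path is closed by a direct edge.
Euclidean: yes — any two successors of a common world are R-related.
Only symmetric fails.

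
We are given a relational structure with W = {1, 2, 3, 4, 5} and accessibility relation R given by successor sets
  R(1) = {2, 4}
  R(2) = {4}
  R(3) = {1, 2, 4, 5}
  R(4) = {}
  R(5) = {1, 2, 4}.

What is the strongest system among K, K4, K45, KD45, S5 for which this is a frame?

K4

Transitive (axiom 4): yes — every two-step R-path is closed by a direct edge.
Euclidean (axiom 5): no — 1 R 4 and 1 R 2, but not 4 R 2.
Serial (axiom D): no — 4 has no R-successor.
Reflexive (axiom T): no — 1 is not related to itself.
So F validates K, K4; K45 would additionally require R to be Euclidean. The strongest is K4.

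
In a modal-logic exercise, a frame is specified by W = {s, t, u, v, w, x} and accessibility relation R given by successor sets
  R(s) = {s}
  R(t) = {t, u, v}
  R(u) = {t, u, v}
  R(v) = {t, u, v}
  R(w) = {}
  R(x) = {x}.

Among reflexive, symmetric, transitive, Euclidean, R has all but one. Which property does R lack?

Reflexive: no — w is not related to itself.
Symmetric: yes — every pair in R has its reverse in R.
Transitive: yes — every two-step R-path is closed by a direct edge.
Euclidean: yes — any two successors of a common world are R-related.
Only reflexive fails.

reflexive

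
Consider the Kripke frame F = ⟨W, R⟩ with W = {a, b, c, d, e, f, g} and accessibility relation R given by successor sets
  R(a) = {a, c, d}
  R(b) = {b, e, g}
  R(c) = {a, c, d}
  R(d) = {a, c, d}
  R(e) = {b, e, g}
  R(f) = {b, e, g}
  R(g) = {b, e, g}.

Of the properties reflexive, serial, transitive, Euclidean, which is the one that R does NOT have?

Reflexive: no — f is not related to itself.
Serial: yes — every world has a successor (e.g. a R a).
Transitive: yes — every two-step R-path is closed by a direct edge.
Euclidean: yes — any two successors of a common world are R-related.
Only reflexive fails.

reflexive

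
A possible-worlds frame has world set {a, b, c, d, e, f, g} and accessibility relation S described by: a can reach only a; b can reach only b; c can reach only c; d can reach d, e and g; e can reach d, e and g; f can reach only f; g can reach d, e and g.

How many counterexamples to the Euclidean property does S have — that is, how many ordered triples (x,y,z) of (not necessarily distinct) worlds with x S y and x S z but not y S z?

S is Euclidean; there are no such tuples.

0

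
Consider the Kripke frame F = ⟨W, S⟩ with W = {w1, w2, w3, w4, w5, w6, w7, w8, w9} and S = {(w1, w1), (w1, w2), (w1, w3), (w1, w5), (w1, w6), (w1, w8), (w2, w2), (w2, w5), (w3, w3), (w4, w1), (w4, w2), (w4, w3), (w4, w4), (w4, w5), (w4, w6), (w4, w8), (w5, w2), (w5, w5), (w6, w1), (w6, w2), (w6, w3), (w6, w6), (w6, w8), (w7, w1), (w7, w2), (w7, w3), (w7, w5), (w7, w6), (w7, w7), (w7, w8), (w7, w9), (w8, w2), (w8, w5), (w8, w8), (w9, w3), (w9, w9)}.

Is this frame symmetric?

Symmetric: no — w1 S w2 but not w2 S w1.

No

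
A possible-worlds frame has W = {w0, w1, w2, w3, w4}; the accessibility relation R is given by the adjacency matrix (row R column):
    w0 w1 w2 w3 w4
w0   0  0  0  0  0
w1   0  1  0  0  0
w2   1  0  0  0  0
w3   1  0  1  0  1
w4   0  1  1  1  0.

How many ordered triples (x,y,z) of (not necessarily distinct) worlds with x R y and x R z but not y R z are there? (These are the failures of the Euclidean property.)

Enumerating: (w2,w0,w0), (w3,w0,w0), (w3,w0,w2), (w3,w0,w4), (w3,w2,w2), (w3,w2,w4), (w3,w4,w0), (w3,w4,w4), (w4,w1,w2), (w4,w1,w3), (w4,w2,w1), (w4,w2,w2), (w4,w2,w3), (w4,w3,w1), (w4,w3,w3).

15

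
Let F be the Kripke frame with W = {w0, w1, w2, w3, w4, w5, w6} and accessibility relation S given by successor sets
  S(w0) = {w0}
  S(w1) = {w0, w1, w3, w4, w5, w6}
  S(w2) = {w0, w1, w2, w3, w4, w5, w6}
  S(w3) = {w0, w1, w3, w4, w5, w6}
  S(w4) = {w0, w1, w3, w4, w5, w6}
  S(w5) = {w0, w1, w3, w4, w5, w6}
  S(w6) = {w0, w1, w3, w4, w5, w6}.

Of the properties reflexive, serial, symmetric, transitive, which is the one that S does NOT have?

symmetric

Reflexive: yes — every world is S-related to itself.
Serial: yes — every world has a successor (e.g. w0 S w0).
Symmetric: no — w1 S w0 but not w0 S w1.
Transitive: yes — every two-step S-path is closed by a direct edge.
Only symmetric fails.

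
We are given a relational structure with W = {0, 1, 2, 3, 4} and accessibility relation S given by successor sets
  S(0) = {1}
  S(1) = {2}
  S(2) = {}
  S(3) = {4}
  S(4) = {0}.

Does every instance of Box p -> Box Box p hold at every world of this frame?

Axiom 4 corresponds to the accessibility relation being transitive.
Transitive: no — 0 S 1 and 1 S 2, but not 0 S 2.

No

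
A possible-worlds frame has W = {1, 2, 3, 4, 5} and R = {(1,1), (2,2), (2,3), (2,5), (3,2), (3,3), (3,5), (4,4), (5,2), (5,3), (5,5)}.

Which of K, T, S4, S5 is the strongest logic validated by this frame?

Reflexive (axiom T): yes — every world is R-related to itself.
Transitive (axiom 4): yes — every two-step R-path is closed by a direct edge.
Euclidean (axiom 5): yes — any two successors of a common world are R-related.
So F validates K, T, S4, S5. The strongest is S5.

S5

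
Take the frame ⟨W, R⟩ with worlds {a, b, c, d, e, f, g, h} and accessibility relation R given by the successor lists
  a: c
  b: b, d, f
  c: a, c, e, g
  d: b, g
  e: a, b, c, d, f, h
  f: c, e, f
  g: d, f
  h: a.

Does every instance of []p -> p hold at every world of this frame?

Axiom T corresponds to the accessibility relation being reflexive.
Reflexive: no — a is not related to itself.

No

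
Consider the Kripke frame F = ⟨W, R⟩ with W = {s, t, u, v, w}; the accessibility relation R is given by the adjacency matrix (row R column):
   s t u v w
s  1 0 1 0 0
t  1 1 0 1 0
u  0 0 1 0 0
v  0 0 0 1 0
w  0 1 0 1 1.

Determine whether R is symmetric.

No

Symmetric: no — s R u but not u R s.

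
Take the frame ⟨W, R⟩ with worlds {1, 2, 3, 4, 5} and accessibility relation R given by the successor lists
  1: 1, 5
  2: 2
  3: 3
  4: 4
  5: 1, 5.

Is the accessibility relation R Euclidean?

Yes

Euclidean: yes — any two successors of a common world are R-related.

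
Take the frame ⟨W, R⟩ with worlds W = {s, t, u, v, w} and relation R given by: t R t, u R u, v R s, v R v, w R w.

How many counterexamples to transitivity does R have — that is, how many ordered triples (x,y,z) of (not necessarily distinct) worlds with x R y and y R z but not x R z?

0

R is transitive; there are no such tuples.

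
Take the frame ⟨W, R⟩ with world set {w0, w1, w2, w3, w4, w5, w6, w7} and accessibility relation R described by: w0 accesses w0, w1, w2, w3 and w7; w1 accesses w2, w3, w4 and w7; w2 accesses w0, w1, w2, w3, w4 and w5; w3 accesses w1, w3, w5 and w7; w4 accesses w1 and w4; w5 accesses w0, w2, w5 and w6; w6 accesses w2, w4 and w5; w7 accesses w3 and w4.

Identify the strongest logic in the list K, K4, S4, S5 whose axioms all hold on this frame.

K

Transitive (axiom 4): no — w0 R w1 and w1 R w4, but not w0 R w4.
Reflexive (axiom T): no — w1 is not related to itself.
Euclidean (axiom 5): no — w0 R w2 and w0 R w7, but not w2 R w7.
So F validates K; K4 would additionally require R to be transitive. The strongest is K.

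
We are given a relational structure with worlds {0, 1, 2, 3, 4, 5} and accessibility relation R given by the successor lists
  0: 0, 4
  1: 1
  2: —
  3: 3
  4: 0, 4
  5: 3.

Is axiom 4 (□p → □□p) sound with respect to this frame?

Yes

By correspondence theory, 4 is valid on a frame iff R is transitive.
Transitive: yes — every two-step R-path is closed by a direct edge.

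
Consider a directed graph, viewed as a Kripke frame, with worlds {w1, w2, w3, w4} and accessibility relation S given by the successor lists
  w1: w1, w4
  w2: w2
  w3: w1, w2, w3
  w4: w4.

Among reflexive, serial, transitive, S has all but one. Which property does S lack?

transitive

Reflexive: yes — every world is S-related to itself.
Serial: yes — every world has a successor (e.g. w1 S w1).
Transitive: no — w3 S w1 and w1 S w4, but not w3 S w4.
Only transitive fails.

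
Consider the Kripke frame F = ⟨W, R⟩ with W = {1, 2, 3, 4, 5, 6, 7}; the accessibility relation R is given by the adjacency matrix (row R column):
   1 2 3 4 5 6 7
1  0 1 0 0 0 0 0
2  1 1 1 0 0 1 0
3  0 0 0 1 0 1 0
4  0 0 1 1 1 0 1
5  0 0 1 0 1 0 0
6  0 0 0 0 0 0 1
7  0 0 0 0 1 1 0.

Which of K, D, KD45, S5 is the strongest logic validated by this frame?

D

Serial (axiom D): yes — every world has a successor (e.g. 1 R 2).
Euclidean (axiom 5): no — 2 R 1 and 2 R 3, but not 1 R 3.
Transitive (axiom 4): no — 1 R 2 and 2 R 3, but not 1 R 3.
Reflexive (axiom T): no — 1 is not related to itself.
So F validates K, D; KD45 would additionally require R to be Euclidean and transitive. The strongest is D.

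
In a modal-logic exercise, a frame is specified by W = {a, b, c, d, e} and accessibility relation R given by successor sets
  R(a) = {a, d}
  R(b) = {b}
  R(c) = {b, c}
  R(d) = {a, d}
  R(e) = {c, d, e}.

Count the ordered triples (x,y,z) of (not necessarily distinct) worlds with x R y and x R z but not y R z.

Enumerating: (c,b,c), (e,c,d), (e,c,e), (e,d,c), (e,d,e).

5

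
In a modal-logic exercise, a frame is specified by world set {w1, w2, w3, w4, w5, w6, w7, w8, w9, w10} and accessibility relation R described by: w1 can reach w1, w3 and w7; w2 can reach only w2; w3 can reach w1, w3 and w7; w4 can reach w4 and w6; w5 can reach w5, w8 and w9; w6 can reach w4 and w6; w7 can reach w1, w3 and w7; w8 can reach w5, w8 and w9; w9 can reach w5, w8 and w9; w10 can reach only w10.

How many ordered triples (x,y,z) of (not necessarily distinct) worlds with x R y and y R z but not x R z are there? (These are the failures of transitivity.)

R is transitive; there are no such tuples.

0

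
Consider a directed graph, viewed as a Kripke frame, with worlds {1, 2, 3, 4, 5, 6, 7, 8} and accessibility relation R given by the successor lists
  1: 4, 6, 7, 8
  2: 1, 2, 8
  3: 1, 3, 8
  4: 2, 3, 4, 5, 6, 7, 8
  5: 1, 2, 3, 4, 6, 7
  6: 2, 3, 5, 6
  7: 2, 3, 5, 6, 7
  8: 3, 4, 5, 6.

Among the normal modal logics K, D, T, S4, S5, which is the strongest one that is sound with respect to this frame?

Serial (axiom D): yes — every world has a successor (e.g. 1 R 4).
Reflexive (axiom T): no — 1 is not related to itself.
Transitive (axiom 4): no — 1 R 4 and 4 R 2, but not 1 R 2.
Euclidean (axiom 5): no — 1 R 6 and 1 R 4, but not 6 R 4.
So F validates K, D; T would additionally require R to be reflexive. The strongest is D.

D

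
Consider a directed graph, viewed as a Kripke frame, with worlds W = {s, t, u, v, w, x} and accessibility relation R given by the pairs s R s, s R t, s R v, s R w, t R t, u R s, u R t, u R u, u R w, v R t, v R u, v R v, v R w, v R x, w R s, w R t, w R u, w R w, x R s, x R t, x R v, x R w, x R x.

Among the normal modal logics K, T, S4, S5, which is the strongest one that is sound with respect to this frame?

T

Reflexive (axiom T): yes — every world is R-related to itself.
Transitive (axiom 4): no — s R v and v R u, but not s R u.
Euclidean (axiom 5): no — s R t and s R v, but not t R v.
So F validates K, T; S4 would additionally require R to be transitive. The strongest is T.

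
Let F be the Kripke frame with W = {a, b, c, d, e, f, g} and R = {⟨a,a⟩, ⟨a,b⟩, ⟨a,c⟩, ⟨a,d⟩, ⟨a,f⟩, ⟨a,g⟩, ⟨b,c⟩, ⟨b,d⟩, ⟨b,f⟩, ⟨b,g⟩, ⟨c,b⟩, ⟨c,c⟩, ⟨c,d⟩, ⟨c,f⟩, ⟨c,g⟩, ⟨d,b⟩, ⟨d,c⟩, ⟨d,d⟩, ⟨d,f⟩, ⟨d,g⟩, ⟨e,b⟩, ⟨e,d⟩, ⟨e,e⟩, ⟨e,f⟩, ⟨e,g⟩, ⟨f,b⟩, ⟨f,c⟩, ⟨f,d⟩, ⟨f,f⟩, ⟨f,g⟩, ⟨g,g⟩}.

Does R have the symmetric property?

No

Symmetric: no — a R b but not b R a.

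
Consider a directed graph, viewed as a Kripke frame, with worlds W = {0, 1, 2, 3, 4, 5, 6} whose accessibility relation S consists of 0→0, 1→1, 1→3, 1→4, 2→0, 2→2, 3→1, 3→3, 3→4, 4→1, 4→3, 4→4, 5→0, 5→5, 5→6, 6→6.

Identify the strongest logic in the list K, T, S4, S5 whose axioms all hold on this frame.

S4

Reflexive (axiom T): yes — every world is S-related to itself.
Transitive (axiom 4): yes — every two-step S-path is closed by a direct edge.
Euclidean (axiom 5): no — 5 S 0 and 5 S 6, but not 0 S 6.
So F validates K, T, S4; S5 would additionally require S to be Euclidean. The strongest is S4.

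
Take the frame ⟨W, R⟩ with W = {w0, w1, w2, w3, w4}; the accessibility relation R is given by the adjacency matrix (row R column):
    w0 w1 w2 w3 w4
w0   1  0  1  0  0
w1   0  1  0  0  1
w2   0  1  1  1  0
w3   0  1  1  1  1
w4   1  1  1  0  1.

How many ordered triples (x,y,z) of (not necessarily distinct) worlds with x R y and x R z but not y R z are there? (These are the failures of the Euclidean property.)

Enumerating: (w0,w2,w0), (w2,w1,w2), (w2,w1,w3), (w3,w1,w2), (w3,w1,w3), (w3,w2,w4), (w3,w4,w3), (w4,w0,w1), (w4,w0,w4), (w4,w1,w0), (w4,w1,w2), (w4,w2,w0), (w4,w2,w4).

13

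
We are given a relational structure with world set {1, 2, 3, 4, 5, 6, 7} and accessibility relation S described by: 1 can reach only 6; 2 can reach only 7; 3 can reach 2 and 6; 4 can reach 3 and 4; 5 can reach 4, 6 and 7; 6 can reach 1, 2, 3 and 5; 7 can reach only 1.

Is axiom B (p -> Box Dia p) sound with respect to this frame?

No

The schema B characterises exactly the symmetric frames.
Symmetric: no — 2 S 7 but not 7 S 2.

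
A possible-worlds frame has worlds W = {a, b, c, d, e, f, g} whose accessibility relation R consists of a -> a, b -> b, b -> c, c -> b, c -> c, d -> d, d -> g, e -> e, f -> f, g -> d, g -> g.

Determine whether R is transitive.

Yes

Transitive: yes — every two-step R-path is closed by a direct edge.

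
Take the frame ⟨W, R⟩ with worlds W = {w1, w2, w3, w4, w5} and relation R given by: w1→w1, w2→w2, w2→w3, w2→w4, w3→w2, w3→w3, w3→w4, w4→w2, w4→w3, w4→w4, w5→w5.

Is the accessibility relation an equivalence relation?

Reflexive: yes — every world is R-related to itself.
Symmetric: yes — every pair in R has its reverse in R.
Transitive: yes — every two-step R-path is closed by a direct edge.
So R is an equivalence relation.

Yes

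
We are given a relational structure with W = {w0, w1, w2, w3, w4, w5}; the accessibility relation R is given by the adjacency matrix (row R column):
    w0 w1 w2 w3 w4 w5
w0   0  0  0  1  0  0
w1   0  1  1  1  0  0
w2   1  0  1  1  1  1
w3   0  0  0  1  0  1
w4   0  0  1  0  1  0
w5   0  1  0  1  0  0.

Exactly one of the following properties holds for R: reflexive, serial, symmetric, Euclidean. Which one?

Reflexive: no — w0 is not related to itself.
Serial: yes — every world has a successor (e.g. w0 R w3).
Symmetric: no — w0 R w3 but not w3 R w0.
Euclidean: no — w1 R w3 and w1 R w2, but not w3 R w2.
Only serial holds.

serial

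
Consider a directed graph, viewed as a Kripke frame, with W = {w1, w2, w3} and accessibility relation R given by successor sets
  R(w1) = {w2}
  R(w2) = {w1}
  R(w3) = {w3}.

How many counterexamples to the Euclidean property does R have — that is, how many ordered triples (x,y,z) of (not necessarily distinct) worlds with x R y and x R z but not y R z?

Enumerating: (w1,w2,w2), (w2,w1,w1).

2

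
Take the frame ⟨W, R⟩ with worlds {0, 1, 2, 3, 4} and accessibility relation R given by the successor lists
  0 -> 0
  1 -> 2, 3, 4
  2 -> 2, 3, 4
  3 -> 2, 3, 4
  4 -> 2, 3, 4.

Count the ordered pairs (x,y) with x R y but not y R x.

Enumerating: (1,2), (1,3), (1,4).

3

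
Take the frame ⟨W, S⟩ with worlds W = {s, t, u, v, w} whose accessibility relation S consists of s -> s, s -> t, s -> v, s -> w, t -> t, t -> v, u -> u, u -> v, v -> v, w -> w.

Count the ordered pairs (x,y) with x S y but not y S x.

Enumerating: (s,t), (s,v), (s,w), (t,v), (u,v).

5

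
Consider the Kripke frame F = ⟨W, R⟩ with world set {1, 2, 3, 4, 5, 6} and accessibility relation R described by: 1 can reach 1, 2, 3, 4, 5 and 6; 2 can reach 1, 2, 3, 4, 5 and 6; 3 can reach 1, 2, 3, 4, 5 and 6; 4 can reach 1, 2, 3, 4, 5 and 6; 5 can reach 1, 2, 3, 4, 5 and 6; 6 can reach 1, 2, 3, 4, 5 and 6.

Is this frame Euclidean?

Euclidean: yes — any two successors of a common world are R-related.

Yes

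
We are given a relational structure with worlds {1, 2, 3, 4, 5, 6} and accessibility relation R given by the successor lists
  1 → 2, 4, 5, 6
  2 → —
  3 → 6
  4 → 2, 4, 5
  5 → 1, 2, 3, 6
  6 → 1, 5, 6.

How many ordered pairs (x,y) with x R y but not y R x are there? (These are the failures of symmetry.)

Enumerating: (1,2), (1,4), (3,6), (4,2), (4,5), (5,2), (5,3).

7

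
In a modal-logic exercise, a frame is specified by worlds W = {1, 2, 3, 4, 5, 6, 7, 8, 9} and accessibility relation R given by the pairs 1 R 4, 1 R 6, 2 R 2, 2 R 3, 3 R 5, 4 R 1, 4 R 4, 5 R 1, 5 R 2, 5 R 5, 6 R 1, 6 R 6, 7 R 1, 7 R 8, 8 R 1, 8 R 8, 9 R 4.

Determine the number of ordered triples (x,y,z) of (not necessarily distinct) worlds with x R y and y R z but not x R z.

Enumerating: (1,4,1), (1,6,1), (2,3,5), (3,5,1), (3,5,2), (4,1,6), (5,1,4), (5,1,6), (5,2,3), (6,1,4), (7,1,4), (7,1,6), (8,1,4), (8,1,6), (9,4,1).

15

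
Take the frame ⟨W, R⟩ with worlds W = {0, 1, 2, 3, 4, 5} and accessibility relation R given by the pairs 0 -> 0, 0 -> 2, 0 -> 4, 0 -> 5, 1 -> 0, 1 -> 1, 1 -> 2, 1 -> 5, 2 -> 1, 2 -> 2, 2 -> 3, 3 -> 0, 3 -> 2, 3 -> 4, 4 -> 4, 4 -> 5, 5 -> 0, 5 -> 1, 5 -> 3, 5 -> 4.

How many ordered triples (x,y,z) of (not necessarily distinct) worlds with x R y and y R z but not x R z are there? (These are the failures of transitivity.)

25

Enumerating: (0,2,1), (0,2,3), (0,5,1), (0,5,3), (1,0,4), (1,2,3), (1,5,3), (1,5,4), (2,1,0), (2,1,5), (2,3,0), (2,3,4), … and 13 more.
Total: 25.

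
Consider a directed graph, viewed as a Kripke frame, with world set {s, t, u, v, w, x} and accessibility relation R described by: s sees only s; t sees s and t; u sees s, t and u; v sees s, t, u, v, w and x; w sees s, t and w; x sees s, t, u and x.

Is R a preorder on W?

Yes

Reflexive: yes — every world is R-related to itself.
Transitive: yes — every two-step R-path is closed by a direct edge.
So R is a preorder.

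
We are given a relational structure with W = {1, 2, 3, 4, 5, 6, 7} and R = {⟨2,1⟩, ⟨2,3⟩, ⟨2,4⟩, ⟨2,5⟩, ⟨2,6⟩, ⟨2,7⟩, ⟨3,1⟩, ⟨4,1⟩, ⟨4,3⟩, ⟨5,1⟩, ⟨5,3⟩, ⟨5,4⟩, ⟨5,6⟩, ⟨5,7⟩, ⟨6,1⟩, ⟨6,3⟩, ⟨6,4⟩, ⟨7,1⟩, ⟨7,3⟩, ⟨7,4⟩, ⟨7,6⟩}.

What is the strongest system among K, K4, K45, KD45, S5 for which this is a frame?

Transitive (axiom 4): yes — every two-step R-path is closed by a direct edge.
Euclidean (axiom 5): no — 2 R 1 and 2 R 3, but not 1 R 3.
Serial (axiom D): no — 1 has no R-successor.
Reflexive (axiom T): no — 1 is not related to itself.
So F validates K, K4; K45 would additionally require R to be Euclidean. The strongest is K4.

K4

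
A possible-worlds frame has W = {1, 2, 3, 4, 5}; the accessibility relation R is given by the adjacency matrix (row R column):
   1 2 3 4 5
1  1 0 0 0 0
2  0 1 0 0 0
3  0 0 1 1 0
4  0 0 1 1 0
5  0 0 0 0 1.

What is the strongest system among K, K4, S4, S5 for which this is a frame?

Transitive (axiom 4): yes — every two-step R-path is closed by a direct edge.
Reflexive (axiom T): yes — every world is R-related to itself.
Euclidean (axiom 5): yes — any two successors of a common world are R-related.
So F validates K, K4, S4, S5. The strongest is S5.

S5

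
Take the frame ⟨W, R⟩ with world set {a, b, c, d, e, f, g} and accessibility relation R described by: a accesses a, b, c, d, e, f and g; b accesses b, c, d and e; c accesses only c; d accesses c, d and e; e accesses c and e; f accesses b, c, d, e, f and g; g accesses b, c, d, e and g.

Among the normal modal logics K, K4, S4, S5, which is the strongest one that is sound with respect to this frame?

Transitive (axiom 4): yes — every two-step R-path is closed by a direct edge.
Reflexive (axiom T): yes — every world is R-related to itself.
Euclidean (axiom 5): no — a R b and a R f, but not b R f.
So F validates K, K4, S4; S5 would additionally require R to be Euclidean. The strongest is S4.

S4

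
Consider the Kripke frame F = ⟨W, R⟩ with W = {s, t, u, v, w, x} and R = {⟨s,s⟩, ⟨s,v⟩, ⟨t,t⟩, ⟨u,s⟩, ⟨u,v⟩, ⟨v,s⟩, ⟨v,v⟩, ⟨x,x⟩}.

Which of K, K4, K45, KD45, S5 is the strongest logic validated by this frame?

K45

Transitive (axiom 4): yes — every two-step R-path is closed by a direct edge.
Euclidean (axiom 5): yes — any two successors of a common world are R-related.
Serial (axiom D): no — w has no R-successor.
Reflexive (axiom T): no — u is not related to itself.
So F validates K, K4, K45; KD45 would additionally require R to be serial. The strongest is K45.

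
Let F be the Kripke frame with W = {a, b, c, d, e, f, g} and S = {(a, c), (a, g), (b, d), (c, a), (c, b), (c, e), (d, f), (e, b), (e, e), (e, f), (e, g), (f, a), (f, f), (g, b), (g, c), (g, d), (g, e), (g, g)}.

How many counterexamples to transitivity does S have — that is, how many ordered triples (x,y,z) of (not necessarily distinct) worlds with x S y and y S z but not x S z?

Enumerating: (a,c,a), (a,c,b), (a,c,e), (a,g,b), (a,g,d), (a,g,e), (b,d,f), (c,a,c), (c,a,g), (c,b,d), (c,e,f), (c,e,g), … and 10 more.
Total: 22.

22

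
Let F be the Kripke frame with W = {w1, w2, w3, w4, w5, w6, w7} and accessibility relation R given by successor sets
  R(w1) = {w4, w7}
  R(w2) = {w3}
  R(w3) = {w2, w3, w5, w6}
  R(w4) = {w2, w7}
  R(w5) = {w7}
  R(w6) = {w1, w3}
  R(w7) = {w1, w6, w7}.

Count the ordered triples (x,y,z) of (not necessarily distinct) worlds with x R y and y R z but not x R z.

Enumerating: (w1,w4,w2), (w1,w7,w1), (w1,w7,w6), (w2,w3,w2), (w2,w3,w5), (w2,w3,w6), (w3,w5,w7), (w3,w6,w1), (w4,w2,w3), (w4,w7,w1), (w4,w7,w6), (w5,w7,w1), … and 8 more.
Total: 20.

20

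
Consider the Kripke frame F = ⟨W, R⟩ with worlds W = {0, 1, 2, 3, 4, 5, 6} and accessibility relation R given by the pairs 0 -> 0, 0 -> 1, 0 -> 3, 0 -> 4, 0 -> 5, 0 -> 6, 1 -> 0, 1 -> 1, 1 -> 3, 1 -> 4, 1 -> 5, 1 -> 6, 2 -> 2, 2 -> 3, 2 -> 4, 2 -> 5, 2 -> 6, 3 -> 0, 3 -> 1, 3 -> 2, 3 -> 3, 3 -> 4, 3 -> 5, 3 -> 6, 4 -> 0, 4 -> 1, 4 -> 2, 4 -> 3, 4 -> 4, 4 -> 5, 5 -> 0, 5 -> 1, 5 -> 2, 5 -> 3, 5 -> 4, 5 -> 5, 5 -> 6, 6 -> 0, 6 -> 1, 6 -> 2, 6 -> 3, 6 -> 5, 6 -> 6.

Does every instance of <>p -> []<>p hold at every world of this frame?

Axiom 5 corresponds to the accessibility relation being Euclidean.
Euclidean: no — 0 R 4 and 0 R 6, but not 4 R 6.

No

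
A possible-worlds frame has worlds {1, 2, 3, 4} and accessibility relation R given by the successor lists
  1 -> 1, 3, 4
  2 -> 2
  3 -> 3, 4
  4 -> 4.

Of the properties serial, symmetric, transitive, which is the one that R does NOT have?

symmetric

Serial: yes — every world has a successor (e.g. 1 R 1).
Symmetric: no — 1 R 3 but not 3 R 1.
Transitive: yes — every two-step R-path is closed by a direct edge.
Only symmetric fails.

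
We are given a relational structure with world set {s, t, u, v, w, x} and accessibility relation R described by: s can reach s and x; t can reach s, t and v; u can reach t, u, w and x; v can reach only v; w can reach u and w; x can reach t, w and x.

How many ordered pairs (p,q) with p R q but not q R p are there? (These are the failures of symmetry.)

Enumerating: (s,x), (t,s), (t,v), (u,t), (u,x), (x,t), (x,w).

7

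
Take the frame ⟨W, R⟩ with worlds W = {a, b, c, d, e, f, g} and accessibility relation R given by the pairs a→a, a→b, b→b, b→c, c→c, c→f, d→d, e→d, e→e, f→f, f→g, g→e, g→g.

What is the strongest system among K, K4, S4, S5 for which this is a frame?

Transitive (axiom 4): no — a R b and b R c, but not a R c.
Reflexive (axiom T): yes — every world is R-related to itself.
Euclidean (axiom 5): no — a R b and a R a, but not b R a.
So F validates K; K4 would additionally require R to be transitive. The strongest is K.

K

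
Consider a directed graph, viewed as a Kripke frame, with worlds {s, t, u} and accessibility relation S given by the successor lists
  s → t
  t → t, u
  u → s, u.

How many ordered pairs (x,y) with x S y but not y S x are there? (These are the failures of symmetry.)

Enumerating: (s,t), (t,u), (u,s).

3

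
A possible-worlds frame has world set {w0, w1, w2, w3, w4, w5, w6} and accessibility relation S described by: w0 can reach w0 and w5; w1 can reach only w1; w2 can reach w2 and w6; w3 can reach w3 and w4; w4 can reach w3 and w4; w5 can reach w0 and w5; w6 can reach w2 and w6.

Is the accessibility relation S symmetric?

Symmetric: yes — every pair in S has its reverse in S.

Yes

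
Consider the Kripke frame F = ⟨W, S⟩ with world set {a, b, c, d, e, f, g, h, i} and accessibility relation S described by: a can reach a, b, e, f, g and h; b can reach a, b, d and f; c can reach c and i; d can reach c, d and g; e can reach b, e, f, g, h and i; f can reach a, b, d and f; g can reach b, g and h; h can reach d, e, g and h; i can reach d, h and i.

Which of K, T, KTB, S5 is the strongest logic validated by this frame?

T

Reflexive (axiom T): yes — every world is S-related to itself.
Symmetric (axiom B): no — a S e but not e S a.
Euclidean (axiom 5): no — a S b and a S e, but not b S e.
So F validates K, T; KTB would additionally require S to be symmetric. The strongest is T.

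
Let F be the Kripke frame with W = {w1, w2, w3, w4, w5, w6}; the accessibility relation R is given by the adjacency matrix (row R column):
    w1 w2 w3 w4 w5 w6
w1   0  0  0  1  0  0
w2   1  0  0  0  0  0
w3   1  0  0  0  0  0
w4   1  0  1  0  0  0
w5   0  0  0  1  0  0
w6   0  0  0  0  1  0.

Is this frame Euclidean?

Euclidean: no — w4 R w1 and w4 R w3, but not w1 R w3.

No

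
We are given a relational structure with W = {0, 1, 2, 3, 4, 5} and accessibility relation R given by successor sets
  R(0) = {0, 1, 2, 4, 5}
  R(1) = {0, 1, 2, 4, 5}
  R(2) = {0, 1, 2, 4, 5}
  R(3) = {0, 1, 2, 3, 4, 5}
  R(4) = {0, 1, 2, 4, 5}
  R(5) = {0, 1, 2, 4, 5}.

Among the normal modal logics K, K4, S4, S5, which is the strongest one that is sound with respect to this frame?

Transitive (axiom 4): yes — every two-step R-path is closed by a direct edge.
Reflexive (axiom T): yes — every world is R-related to itself.
Euclidean (axiom 5): no — 3 R 0 and 3 R 3, but not 0 R 3.
So F validates K, K4, S4; S5 would additionally require R to be Euclidean. The strongest is S4.

S4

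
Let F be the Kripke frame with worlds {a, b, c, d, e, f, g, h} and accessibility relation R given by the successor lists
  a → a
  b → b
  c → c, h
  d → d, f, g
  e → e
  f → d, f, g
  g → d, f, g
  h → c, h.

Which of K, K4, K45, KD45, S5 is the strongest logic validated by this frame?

S5

Transitive (axiom 4): yes — every two-step R-path is closed by a direct edge.
Euclidean (axiom 5): yes — any two successors of a common world are R-related.
Serial (axiom D): yes — every world has a successor (e.g. a R a).
Reflexive (axiom T): yes — every world is R-related to itself.
So F validates K, K4, K45, KD45, S5. The strongest is S5.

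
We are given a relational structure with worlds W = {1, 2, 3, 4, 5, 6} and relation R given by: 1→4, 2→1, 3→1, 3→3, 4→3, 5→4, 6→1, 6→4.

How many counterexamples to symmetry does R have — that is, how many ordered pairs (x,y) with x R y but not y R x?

7

Enumerating: (1,4), (2,1), (3,1), (4,3), (5,4), (6,1), (6,4).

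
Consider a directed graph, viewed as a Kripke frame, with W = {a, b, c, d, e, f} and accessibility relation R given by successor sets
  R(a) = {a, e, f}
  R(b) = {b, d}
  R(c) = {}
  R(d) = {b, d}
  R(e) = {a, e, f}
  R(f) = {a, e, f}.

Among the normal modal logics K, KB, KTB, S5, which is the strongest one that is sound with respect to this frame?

Symmetric (axiom B): yes — every pair in R has its reverse in R.
Reflexive (axiom T): no — c is not related to itself.
Euclidean (axiom 5): yes — any two successors of a common world are R-related.
So F validates K, KB; KTB would additionally require R to be reflexive. The strongest is KB.

KB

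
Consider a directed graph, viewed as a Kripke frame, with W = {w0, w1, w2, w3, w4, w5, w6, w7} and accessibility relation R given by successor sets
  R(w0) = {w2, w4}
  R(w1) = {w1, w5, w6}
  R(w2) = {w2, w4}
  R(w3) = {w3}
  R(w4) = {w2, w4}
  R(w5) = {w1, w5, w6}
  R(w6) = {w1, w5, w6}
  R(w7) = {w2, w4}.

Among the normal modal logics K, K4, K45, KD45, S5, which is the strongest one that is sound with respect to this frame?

Transitive (axiom 4): yes — every two-step R-path is closed by a direct edge.
Euclidean (axiom 5): yes — any two successors of a common world are R-related.
Serial (axiom D): yes — every world has a successor (e.g. w0 R w2).
Reflexive (axiom T): no — w0 is not related to itself.
So F validates K, K4, K45, KD45; S5 would additionally require R to be reflexive. The strongest is KD45.

KD45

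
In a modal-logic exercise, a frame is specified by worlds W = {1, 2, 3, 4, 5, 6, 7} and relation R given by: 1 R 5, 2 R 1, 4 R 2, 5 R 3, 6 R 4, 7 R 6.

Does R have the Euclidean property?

No

Euclidean: no — 1 R 5 and 1 R 5, but not 5 R 5.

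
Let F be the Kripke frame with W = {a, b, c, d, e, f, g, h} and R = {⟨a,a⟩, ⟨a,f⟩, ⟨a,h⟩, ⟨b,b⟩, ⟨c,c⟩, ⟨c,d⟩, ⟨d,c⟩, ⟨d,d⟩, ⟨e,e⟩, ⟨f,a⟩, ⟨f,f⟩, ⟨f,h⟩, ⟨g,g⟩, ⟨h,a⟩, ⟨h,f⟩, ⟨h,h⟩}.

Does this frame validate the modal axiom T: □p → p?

The schema T characterises exactly the reflexive frames.
Reflexive: yes — every world is R-related to itself.

Yes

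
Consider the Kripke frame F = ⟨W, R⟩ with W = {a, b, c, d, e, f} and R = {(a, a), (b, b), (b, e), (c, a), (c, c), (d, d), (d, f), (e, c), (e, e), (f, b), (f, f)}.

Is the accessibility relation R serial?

Yes

Serial: yes — every world has a successor (e.g. a R a).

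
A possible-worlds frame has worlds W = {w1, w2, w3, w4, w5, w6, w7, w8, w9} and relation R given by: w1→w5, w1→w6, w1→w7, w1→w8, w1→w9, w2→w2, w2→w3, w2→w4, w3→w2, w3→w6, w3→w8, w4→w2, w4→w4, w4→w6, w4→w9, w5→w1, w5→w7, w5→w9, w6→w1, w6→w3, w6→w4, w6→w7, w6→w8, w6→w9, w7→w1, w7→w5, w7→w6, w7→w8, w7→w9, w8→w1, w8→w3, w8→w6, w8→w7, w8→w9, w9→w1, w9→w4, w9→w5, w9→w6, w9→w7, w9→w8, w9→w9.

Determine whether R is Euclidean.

Euclidean: no — w1 R w5 and w1 R w6, but not w5 R w6.

No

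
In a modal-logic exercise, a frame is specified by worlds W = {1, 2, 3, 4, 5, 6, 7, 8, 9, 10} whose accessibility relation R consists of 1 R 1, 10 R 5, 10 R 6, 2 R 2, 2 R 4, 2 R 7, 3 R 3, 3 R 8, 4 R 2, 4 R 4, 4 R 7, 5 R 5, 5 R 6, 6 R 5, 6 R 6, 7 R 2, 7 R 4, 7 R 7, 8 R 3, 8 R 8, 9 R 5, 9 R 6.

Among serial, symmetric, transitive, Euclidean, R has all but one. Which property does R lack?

symmetric

Serial: yes — every world has a successor (e.g. 1 R 1).
Symmetric: no — 10 R 5 but not 5 R 10.
Transitive: yes — every two-step R-path is closed by a direct edge.
Euclidean: yes — any two successors of a common world are R-related.
Only symmetric fails.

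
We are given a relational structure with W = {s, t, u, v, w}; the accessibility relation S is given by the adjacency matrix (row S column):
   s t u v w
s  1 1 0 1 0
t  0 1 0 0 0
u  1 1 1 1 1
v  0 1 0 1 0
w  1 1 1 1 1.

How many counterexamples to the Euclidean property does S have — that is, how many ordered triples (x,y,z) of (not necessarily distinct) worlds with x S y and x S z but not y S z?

22

Enumerating: (s,t,s), (s,t,v), (s,v,s), (u,s,u), (u,s,w), (u,t,s), (u,t,u), (u,t,v), (u,t,w), (u,v,s), (u,v,u), (u,v,w), … and 10 more.
Total: 22.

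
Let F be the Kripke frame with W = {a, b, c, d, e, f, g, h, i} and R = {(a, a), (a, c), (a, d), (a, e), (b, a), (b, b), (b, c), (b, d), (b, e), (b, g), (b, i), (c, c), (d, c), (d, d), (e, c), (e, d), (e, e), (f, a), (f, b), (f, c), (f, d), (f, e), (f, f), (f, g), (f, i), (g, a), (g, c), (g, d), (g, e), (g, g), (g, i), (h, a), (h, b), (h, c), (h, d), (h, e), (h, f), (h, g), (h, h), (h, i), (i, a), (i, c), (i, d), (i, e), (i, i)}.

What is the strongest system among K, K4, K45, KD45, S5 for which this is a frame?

K4

Transitive (axiom 4): yes — every two-step R-path is closed by a direct edge.
Euclidean (axiom 5): no — a R c and a R d, but not c R d.
Serial (axiom D): yes — every world has a successor (e.g. a R a).
Reflexive (axiom T): yes — every world is R-related to itself.
So F validates K, K4; K45 would additionally require R to be Euclidean. The strongest is K4.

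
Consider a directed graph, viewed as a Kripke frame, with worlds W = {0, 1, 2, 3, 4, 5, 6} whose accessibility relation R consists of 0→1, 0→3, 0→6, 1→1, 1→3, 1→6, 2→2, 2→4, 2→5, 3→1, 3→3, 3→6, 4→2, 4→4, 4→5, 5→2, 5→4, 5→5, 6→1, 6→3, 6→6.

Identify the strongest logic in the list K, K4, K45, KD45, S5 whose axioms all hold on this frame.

KD45

Transitive (axiom 4): yes — every two-step R-path is closed by a direct edge.
Euclidean (axiom 5): yes — any two successors of a common world are R-related.
Serial (axiom D): yes — every world has a successor (e.g. 0 R 1).
Reflexive (axiom T): no — 0 is not related to itself.
So F validates K, K4, K45, KD45; S5 would additionally require R to be reflexive. The strongest is KD45.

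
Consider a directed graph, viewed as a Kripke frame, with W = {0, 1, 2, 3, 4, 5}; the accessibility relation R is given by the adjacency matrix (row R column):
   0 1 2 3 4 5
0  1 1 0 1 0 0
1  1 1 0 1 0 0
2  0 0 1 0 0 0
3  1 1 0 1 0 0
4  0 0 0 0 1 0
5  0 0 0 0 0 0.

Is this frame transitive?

Transitive: yes — every two-step R-path is closed by a direct edge.

Yes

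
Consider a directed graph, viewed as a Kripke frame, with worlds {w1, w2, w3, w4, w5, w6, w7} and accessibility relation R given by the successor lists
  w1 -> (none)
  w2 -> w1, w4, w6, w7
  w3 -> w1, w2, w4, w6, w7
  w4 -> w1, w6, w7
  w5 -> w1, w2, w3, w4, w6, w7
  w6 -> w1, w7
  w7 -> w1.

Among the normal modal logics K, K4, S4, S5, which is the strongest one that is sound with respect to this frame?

K4

Transitive (axiom 4): yes — every two-step R-path is closed by a direct edge.
Reflexive (axiom T): no — w1 is not related to itself.
Euclidean (axiom 5): no — w2 R w1 and w2 R w4, but not w1 R w4.
So F validates K, K4; S4 would additionally require R to be reflexive. The strongest is K4.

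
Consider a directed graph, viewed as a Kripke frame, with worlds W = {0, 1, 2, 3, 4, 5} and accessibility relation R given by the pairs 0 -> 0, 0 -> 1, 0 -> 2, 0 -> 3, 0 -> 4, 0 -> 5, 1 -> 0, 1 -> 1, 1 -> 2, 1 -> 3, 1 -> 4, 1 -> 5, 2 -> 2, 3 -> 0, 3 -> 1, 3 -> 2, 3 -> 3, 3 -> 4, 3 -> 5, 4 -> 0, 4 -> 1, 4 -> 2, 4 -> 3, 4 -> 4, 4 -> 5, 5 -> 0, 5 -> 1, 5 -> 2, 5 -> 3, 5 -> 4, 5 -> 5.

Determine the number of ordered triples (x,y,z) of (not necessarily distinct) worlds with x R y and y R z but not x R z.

0

R is transitive; there are no such tuples.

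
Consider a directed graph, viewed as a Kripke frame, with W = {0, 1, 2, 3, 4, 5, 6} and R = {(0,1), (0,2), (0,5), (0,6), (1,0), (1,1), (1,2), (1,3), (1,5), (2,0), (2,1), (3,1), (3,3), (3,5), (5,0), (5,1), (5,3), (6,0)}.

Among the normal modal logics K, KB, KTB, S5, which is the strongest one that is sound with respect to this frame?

KB

Symmetric (axiom B): yes — every pair in R has its reverse in R.
Reflexive (axiom T): no — 0 is not related to itself.
Euclidean (axiom 5): no — 0 R 1 and 0 R 6, but not 1 R 6.
So F validates K, KB; KTB would additionally require R to be reflexive. The strongest is KB.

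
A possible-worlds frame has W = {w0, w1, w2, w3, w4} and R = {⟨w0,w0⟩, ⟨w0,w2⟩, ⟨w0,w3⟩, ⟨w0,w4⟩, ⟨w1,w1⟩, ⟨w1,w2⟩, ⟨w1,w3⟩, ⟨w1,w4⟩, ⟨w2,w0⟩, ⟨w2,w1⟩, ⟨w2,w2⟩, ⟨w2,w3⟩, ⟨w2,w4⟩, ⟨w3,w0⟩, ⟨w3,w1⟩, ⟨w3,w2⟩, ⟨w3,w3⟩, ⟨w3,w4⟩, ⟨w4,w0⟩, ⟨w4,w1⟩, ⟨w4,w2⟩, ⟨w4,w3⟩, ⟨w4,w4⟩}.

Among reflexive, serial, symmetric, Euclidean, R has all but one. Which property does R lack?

Reflexive: yes — every world is R-related to itself.
Serial: yes — every world has a successor (e.g. w0 R w0).
Symmetric: yes — every pair in R has its reverse in R.
Euclidean: no — w2 R w0 and w2 R w1, but not w0 R w1.
Only Euclidean fails.

Euclidean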